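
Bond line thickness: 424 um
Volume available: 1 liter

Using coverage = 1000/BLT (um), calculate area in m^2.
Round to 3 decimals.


1 L = 1e6 mm^3, thickness = 424 um = 0.424 mm
Area = 1e6 / 0.424 mm^2 = (1e6 / 0.424) / 1e6 m^2 = 1000 / 424 m^2
= 2.358 m^2

2.358


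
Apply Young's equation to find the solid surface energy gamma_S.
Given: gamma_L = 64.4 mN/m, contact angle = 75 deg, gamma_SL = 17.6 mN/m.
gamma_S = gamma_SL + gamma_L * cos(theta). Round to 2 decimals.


theta_rad = 75 * pi/180 = 1.308997
gamma_S = 17.6 + 64.4 * cos(1.308997)
= 34.27 mN/m

34.27


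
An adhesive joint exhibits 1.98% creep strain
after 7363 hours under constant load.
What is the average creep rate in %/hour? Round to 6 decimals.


Creep rate = strain / time
= 1.98 / 7363
= 0.000269 %/h

0.000269


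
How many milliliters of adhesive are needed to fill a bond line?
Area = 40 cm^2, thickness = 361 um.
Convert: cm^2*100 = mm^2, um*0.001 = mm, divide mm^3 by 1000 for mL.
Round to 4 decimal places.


= (40 * 100) * (361 * 0.001) / 1000
= 1.4440 mL

1.4440


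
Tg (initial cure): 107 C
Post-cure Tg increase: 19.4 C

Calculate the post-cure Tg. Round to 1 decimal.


Post-cure Tg = 107 + 19.4 = 126.4 C

126.4


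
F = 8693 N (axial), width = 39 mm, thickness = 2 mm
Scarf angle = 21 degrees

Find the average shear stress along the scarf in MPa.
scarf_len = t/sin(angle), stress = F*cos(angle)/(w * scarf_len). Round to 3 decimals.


scarf_len = 2/sin(21 deg) = 5.5809
cos(21 deg) = 0.933580
stress = 8693*0.933580/(39*5.5809) = 37.287 MPa

37.287


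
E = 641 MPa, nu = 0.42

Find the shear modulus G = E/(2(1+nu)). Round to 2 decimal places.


G = 641 / (2 * 1.42)
= 225.70 MPa

225.70


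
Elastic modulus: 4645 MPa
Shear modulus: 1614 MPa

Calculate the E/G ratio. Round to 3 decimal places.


E / G = 4645 / 1614 = 2.878

2.878


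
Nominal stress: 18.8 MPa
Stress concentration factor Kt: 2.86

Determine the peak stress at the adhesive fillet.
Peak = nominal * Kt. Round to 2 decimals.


Peak stress = 18.8 * 2.86
= 53.77 MPa

53.77


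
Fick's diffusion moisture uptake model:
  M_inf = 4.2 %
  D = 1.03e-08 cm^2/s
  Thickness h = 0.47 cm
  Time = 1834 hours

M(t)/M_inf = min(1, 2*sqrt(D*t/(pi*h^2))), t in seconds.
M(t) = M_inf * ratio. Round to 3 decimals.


t_sec = 1834 * 3600 = 6602400
ratio = 2*sqrt(1.03e-08*6602400/(pi*0.47^2))
= min(1, 0.626076)
= 0.626076
M(t) = 4.2 * 0.626076 = 2.630 %

2.630


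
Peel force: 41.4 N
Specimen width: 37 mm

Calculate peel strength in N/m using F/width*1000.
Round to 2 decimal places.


Peel strength = 41.4 / 37 * 1000 = 1118.92 N/m

1118.92


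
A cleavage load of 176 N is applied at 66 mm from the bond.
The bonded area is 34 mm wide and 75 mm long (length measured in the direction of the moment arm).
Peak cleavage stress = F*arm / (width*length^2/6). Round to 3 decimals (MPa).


Moment = 176 * 66 = 11616 N*mm
Section modulus = 34 * 5625 / 6 = 191250 / 6 mm^3
Stress = 11616 / (191250 / 6) = 69696 / 191250
= 0.364 MPa

0.364


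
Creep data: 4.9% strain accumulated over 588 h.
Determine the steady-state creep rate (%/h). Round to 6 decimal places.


Rate = 4.9 / 588 = 0.008333 %/h

0.008333


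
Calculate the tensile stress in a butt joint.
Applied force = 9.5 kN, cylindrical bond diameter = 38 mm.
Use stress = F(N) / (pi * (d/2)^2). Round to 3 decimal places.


A = pi * 19.0^2 = 1134.1149 mm^2
sigma = 9500.0 / 1134.1149 = 8.377 MPa

8.377


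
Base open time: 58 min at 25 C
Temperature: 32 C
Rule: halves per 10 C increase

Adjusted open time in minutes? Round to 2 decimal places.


Acceleration = 2^((32-25)/10) = 1.6245
Open time = 58 / 1.6245 = 35.70 min

35.70


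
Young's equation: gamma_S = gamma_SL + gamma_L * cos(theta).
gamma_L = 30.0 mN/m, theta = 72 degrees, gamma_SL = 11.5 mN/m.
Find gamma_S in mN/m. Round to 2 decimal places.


cos(72 deg) = 0.309017
gamma_S = 11.5 + 30.0 * 0.309017
= 20.77 mN/m

20.77


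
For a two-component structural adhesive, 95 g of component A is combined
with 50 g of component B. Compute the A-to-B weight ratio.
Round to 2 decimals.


Weight ratio A:B = 95 / 50
= 1.90

1.90


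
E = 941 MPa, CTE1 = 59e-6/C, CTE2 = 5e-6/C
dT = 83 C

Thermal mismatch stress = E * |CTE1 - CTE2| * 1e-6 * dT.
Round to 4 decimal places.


= 941 * 54e-6 * 83
= 4.2176 MPa

4.2176


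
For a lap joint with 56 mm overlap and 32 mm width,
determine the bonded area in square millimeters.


Area = 56 * 32 = 1792 mm^2

1792


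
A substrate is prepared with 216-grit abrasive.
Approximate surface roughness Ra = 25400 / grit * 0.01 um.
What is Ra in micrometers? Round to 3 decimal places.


Ra = 25400 / 216 * 0.01 = 1.176 um

1.176


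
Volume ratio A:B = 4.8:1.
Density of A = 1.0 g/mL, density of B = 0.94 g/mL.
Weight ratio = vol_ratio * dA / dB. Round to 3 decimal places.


Wt ratio = 4.8 * 1.0 / 0.94
= 5.106

5.106


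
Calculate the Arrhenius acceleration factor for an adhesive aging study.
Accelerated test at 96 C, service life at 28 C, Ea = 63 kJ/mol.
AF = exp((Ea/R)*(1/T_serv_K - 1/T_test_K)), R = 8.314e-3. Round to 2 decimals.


T_test = 369.15 K, T_serv = 301.15 K
Ea/R = 63 / 0.008314 = 7577.58
AF = exp(7577.58 * (1/301.15 - 1/369.15))
= 103.03

103.03


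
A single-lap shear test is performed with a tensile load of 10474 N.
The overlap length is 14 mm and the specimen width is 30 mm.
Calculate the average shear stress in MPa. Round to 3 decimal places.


Shear stress = F / (overlap * width)
= 10474 / (14 * 30)
= 10474 / 420
= 24.938 MPa

24.938


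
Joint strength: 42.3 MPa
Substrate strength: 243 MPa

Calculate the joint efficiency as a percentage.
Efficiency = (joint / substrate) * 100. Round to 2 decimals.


Efficiency = (42.3 / 243) * 100 = 17.41%

17.41


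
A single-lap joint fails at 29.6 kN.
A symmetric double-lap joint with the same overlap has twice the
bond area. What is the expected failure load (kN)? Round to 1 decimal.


Double-lap load = 2 * 29.6 = 59.2 kN

59.2


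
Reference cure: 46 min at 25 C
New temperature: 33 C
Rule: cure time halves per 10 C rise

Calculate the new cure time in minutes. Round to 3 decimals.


factor = 2^((33-25)/10) = 1.7411
t_new = 46 / 1.7411 = 26.420 min

26.420


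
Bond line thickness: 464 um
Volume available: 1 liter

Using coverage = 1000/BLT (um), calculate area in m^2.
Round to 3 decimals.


1 L = 1e6 mm^3, thickness = 464 um = 0.464 mm
Area = 1e6 / 0.464 mm^2 = (1e6 / 0.464) / 1e6 m^2 = 1000 / 464 m^2
= 2.155 m^2

2.155


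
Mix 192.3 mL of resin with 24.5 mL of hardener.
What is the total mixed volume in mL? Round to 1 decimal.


Total = 192.3 + 24.5 = 216.8 mL

216.8


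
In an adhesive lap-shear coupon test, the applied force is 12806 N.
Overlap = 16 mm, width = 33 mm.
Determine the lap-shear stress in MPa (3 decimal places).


stress = F / (overlap * width)
= 12806 / (16 * 33)
= 24.254 MPa

24.254


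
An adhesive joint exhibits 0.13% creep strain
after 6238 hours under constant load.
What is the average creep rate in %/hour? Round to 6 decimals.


Creep rate = strain / time
= 0.13 / 6238
= 0.000021 %/h

0.000021


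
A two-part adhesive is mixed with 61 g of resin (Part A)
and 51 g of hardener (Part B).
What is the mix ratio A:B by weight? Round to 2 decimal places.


Mix ratio = mass_A / mass_B
= 61 / 51
= 1.20

1.20


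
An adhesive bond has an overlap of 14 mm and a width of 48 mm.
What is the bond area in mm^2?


Bond area = overlap * width
= 14 * 48
= 672 mm^2

672


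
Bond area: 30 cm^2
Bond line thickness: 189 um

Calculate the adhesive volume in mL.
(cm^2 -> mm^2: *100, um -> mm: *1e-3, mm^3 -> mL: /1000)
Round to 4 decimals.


V = 30*100 * 189*1e-3 / 1000
= 0.5670 mL

0.5670


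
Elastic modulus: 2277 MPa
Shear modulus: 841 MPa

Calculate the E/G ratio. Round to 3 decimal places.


E / G = 2277 / 841 = 2.707

2.707


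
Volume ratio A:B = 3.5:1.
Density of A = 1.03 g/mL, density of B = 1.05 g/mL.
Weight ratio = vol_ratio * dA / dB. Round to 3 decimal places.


Wt ratio = 3.5 * 1.03 / 1.05
= 3.433

3.433


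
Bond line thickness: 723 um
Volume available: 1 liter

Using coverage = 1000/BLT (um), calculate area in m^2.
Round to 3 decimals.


1 L = 1e6 mm^3, thickness = 723 um = 0.723 mm
Area = 1e6 / 0.723 mm^2 = (1e6 / 0.723) / 1e6 m^2 = 1000 / 723 m^2
= 1.383 m^2

1.383


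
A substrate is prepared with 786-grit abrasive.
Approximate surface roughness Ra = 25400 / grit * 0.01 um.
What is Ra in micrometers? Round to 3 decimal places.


Ra = 25400 / 786 * 0.01 = 0.323 um

0.323


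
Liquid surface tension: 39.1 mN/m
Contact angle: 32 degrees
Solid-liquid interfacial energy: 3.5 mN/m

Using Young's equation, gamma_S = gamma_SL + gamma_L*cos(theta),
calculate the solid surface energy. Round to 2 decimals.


gamma_S = 3.5 + 39.1 * cos(32)
= 36.66 mN/m

36.66


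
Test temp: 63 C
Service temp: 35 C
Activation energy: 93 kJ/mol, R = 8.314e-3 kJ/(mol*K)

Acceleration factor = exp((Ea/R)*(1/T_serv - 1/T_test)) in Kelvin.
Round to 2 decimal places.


AF = exp((93/0.008314)*(1/308.15 - 1/336.15))
= 20.57

20.57


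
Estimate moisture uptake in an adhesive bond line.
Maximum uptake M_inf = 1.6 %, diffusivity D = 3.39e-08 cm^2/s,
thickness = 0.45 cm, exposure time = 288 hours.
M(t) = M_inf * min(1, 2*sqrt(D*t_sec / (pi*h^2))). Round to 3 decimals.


Convert time: 288 h = 1036800 s
ratio = min(1, 2*sqrt(3.39e-08*1036800/(pi*0.45^2)))
= 0.470100
M(t) = 1.6 * 0.470100 = 0.752%

0.752


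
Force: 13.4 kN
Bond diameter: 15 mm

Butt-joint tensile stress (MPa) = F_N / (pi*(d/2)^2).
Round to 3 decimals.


F_N = 13.4 * 1000 = 13400.0 N
A = pi*(7.5)^2 = 176.7146 mm^2
stress = 13400.0 / 176.7146 = 75.828 MPa

75.828


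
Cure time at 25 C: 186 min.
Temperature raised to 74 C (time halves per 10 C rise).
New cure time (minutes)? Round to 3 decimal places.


Acceleration factor = 2^(49/10) = 29.8571
New time = 186 / 29.8571 = 6.230 min

6.230


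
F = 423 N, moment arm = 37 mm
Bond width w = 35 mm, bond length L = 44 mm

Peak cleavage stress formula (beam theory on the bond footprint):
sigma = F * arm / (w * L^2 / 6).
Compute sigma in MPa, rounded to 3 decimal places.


sigma = (423 * 37) / (35 * 1936 / 6)
= 15651 * 6 / 67760
= 93906 / 67760
= 1.386 MPa

1.386


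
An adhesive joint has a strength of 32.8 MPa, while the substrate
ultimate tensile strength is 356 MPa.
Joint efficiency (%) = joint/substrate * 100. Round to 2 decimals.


Efficiency = 32.8 / 356 * 100
= 9.21%

9.21


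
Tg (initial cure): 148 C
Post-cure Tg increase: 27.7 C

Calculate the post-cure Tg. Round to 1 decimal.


Post-cure Tg = 148 + 27.7 = 175.7 C

175.7


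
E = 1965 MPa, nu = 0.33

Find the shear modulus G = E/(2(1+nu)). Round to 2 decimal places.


G = 1965 / (2 * 1.33)
= 738.72 MPa

738.72


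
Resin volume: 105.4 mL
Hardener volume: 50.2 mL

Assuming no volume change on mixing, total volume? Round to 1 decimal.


V_total = 105.4 + 50.2 = 155.6 mL

155.6


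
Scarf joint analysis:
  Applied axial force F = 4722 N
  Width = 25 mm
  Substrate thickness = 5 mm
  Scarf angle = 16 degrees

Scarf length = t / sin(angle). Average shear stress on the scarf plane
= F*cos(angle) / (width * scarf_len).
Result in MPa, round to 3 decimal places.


Scarf length = 5 / sin(16 deg) = 18.1398 mm
cos(16 deg) = 0.961262
Shear = 4722 * 0.961262 / (25 * 18.1398)
= 10.009 MPa

10.009


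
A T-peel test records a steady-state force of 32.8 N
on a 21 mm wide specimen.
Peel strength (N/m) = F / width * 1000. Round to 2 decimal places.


Peel strength = 32.8 / 21 * 1000
= 1561.90 N/m

1561.90


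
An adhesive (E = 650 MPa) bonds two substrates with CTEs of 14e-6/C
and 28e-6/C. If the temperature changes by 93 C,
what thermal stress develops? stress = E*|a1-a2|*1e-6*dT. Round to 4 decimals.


Stress = 650 * |14 - 28| * 1e-6 * 93
= 0.8463 MPa

0.8463


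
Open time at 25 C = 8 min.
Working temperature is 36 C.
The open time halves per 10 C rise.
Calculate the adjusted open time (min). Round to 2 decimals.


factor = 2^((36 - 25) / 10) = 2.1435
ot = 8 / 2.1435 = 3.73 min

3.73


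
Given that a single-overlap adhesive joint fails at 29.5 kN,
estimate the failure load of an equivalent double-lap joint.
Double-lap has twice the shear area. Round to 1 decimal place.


Double-lap factor = 2
Expected load = 29.5 * 2 = 59.0 kN

59.0


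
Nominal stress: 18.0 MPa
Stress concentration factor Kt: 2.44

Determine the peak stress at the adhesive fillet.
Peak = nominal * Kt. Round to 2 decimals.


Peak stress = 18.0 * 2.44
= 43.92 MPa

43.92


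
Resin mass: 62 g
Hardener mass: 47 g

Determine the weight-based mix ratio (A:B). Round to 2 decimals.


Ratio = 62 / 47 = 1.32

1.32


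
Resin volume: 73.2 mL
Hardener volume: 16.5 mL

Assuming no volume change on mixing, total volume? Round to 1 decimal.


V_total = 73.2 + 16.5 = 89.7 mL

89.7


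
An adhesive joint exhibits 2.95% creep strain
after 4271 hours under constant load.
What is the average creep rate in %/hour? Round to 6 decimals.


Creep rate = strain / time
= 2.95 / 4271
= 0.000691 %/h

0.000691


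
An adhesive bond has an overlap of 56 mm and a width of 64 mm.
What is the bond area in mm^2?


Bond area = overlap * width
= 56 * 64
= 3584 mm^2

3584


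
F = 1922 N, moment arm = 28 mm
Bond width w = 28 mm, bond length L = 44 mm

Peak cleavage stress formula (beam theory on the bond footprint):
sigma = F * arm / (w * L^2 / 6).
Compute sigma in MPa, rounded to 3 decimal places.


sigma = (1922 * 28) / (28 * 1936 / 6)
= 53816 * 6 / 54208
= 322896 / 54208
= 5.957 MPa

5.957


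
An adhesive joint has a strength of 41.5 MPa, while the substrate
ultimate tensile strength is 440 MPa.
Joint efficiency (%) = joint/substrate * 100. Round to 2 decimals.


Efficiency = 41.5 / 440 * 100
= 9.43%

9.43


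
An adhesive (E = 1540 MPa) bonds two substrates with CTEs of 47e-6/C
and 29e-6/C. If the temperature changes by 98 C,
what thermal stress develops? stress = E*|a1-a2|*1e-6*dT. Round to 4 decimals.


Stress = 1540 * |47 - 29| * 1e-6 * 98
= 2.7166 MPa

2.7166


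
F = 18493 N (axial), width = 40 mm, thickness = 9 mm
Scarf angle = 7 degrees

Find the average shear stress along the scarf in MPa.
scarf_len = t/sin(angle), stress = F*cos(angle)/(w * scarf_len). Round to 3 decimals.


scarf_len = 9/sin(7 deg) = 73.8496
cos(7 deg) = 0.992546
stress = 18493*0.992546/(40*73.8496) = 6.214 MPa

6.214


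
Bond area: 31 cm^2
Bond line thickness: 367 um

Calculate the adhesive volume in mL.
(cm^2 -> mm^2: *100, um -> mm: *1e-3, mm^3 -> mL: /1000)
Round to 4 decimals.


V = 31*100 * 367*1e-3 / 1000
= 1.1377 mL

1.1377


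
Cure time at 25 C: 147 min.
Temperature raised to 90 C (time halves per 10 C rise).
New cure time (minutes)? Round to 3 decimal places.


Acceleration factor = 2^(65/10) = 90.5097
New time = 147 / 90.5097 = 1.624 min

1.624


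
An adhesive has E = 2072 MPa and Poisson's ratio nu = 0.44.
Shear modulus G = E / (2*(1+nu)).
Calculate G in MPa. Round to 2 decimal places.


G = 2072 / (2*(1+0.44))
= 2072 / 2.88
= 719.44 MPa

719.44


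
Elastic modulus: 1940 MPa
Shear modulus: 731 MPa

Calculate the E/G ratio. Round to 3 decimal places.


E / G = 1940 / 731 = 2.654

2.654


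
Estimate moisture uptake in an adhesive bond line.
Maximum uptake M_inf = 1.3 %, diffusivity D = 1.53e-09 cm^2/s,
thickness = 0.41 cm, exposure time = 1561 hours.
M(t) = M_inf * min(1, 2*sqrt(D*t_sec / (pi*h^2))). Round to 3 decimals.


Convert time: 1561 h = 5619600 s
ratio = min(1, 2*sqrt(1.53e-09*5619600/(pi*0.41^2)))
= 0.255194
M(t) = 1.3 * 0.255194 = 0.332%

0.332


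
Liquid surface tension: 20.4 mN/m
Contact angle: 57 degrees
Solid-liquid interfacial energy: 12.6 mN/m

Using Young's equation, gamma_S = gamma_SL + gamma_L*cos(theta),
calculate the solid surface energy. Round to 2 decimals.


gamma_S = 12.6 + 20.4 * cos(57)
= 23.71 mN/m

23.71


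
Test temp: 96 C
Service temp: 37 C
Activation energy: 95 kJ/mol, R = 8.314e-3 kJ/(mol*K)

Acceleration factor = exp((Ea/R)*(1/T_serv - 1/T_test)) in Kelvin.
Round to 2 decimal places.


AF = exp((95/0.008314)*(1/310.15 - 1/369.15))
= 360.80

360.80


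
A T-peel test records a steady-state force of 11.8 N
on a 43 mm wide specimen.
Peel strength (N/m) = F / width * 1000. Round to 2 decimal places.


Peel strength = 11.8 / 43 * 1000
= 274.42 N/m

274.42


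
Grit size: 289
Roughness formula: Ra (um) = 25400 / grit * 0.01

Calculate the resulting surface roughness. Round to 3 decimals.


Ra = 25400 / 289 * 0.01
= 0.879 um

0.879


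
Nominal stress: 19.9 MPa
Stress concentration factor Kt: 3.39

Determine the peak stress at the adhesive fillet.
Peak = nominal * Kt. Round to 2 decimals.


Peak stress = 19.9 * 3.39
= 67.46 MPa

67.46


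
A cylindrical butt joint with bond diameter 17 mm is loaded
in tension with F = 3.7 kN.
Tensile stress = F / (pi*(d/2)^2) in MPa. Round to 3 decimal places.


Area = pi * (17/2)^2 = 226.9801 mm^2
Stress = 3.7*1000 / 226.9801
= 16.301 MPa

16.301


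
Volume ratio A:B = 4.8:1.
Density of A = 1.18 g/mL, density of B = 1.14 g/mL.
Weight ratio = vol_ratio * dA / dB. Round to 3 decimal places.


Wt ratio = 4.8 * 1.18 / 1.14
= 4.968

4.968


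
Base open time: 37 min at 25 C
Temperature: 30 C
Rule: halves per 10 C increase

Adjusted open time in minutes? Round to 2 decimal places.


Acceleration = 2^((30-25)/10) = 1.4142
Open time = 37 / 1.4142 = 26.16 min

26.16


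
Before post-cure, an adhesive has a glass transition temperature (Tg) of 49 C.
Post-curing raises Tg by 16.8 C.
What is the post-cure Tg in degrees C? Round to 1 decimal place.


Tg_post = Tg_base + delta_Tg
= 49 + 16.8
= 65.8 C

65.8


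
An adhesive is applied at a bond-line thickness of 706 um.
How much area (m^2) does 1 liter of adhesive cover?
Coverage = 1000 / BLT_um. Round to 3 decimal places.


Coverage = 1000 / 706 = 1.416 m^2

1.416


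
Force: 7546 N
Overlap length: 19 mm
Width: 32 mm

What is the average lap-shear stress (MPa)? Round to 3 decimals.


Average shear stress = F / (overlap * width)
= 7546 / (19 * 32)
= 12.411 MPa

12.411


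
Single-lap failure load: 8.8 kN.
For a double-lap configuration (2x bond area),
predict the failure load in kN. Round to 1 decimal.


Failure load = 8.8 * 2 = 17.6 kN

17.6


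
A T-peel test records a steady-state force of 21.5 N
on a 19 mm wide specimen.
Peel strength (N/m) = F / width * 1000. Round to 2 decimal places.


Peel strength = 21.5 / 19 * 1000
= 1131.58 N/m

1131.58


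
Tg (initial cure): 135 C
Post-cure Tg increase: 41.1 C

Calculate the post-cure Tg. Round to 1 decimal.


Post-cure Tg = 135 + 41.1 = 176.1 C

176.1


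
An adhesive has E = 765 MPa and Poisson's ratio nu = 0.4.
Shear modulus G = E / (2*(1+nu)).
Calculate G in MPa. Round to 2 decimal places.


G = 765 / (2*(1+0.4))
= 765 / 2.80
= 273.21 MPa

273.21


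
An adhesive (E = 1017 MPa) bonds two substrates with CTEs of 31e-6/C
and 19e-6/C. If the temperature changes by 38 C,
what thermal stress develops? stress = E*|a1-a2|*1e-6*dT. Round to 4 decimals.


Stress = 1017 * |31 - 19| * 1e-6 * 38
= 0.4638 MPa

0.4638


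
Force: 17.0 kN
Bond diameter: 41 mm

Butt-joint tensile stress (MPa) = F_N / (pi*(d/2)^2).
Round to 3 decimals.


F_N = 17.0 * 1000 = 17000.0 N
A = pi*(20.5)^2 = 1320.2543 mm^2
stress = 17000.0 / 1320.2543 = 12.876 MPa

12.876


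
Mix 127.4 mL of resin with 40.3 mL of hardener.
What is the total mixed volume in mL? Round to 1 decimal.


Total = 127.4 + 40.3 = 167.7 mL

167.7


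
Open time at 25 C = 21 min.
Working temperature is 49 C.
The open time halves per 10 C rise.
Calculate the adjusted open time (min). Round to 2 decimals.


factor = 2^((49 - 25) / 10) = 5.2780
ot = 21 / 5.2780 = 3.98 min

3.98


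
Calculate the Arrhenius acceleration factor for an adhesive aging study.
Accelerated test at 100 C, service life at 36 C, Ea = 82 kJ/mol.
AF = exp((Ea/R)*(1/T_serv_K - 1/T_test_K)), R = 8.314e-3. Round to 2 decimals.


T_test = 373.15 K, T_serv = 309.15 K
Ea/R = 82 / 0.008314 = 9862.88
AF = exp(9862.88 * (1/309.15 - 1/373.15))
= 237.89

237.89


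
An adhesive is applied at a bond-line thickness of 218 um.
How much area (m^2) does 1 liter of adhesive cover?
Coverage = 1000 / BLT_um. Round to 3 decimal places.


Coverage = 1000 / 218 = 4.587 m^2

4.587


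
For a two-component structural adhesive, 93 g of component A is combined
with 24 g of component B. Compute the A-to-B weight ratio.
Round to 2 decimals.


Weight ratio A:B = 93 / 24
= 3.88

3.88


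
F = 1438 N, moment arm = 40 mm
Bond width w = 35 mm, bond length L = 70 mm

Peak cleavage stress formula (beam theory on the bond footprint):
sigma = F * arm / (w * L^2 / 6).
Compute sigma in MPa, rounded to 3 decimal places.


sigma = (1438 * 40) / (35 * 4900 / 6)
= 57520 * 6 / 171500
= 345120 / 171500
= 2.012 MPa

2.012


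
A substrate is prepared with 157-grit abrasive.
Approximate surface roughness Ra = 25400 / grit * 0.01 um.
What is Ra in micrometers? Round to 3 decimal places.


Ra = 25400 / 157 * 0.01 = 1.618 um

1.618


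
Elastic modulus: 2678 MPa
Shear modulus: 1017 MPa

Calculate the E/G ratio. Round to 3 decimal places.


E / G = 2678 / 1017 = 2.633

2.633


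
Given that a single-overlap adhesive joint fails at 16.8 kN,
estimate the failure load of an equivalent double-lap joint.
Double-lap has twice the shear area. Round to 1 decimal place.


Double-lap factor = 2
Expected load = 16.8 * 2 = 33.6 kN

33.6


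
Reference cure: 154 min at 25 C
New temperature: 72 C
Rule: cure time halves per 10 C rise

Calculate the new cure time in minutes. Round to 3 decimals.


factor = 2^((72-25)/10) = 25.9921
t_new = 154 / 25.9921 = 5.925 min

5.925


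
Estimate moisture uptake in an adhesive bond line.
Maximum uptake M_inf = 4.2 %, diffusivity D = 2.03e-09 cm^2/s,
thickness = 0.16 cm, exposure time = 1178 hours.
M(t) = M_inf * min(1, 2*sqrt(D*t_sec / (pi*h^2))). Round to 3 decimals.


Convert time: 1178 h = 4240800 s
ratio = min(1, 2*sqrt(2.03e-09*4240800/(pi*0.16^2)))
= 0.654345
M(t) = 4.2 * 0.654345 = 2.748%

2.748


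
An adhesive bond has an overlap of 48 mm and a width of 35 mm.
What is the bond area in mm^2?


Bond area = overlap * width
= 48 * 35
= 1680 mm^2

1680


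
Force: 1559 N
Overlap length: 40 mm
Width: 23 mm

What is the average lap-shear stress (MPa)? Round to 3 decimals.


Average shear stress = F / (overlap * width)
= 1559 / (40 * 23)
= 1.695 MPa

1.695


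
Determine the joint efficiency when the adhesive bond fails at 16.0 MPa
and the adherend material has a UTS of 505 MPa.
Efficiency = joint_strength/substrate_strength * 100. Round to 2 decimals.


Joint efficiency = 16.0 / 505 * 100
= 3.17%

3.17


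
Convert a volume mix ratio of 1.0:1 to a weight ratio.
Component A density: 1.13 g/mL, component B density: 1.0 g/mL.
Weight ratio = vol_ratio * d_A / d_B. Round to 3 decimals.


= 1.0 * 1.13 / 1.0 = 1.130

1.130


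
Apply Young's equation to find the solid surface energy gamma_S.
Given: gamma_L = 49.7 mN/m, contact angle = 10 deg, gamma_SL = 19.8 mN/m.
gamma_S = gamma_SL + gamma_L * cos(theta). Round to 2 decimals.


theta_rad = 10 * pi/180 = 0.174533
gamma_S = 19.8 + 49.7 * cos(0.174533)
= 68.74 mN/m

68.74


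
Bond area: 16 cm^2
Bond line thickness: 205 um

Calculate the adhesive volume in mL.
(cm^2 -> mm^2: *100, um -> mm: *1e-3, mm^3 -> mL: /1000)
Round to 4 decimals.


V = 16*100 * 205*1e-3 / 1000
= 0.3280 mL

0.3280


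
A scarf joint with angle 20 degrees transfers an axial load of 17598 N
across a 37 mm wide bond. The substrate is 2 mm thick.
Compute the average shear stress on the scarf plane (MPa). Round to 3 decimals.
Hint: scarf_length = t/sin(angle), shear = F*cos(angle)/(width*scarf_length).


scarf_length = 2 / sin(20 deg) = 5.8476 mm
cos(20 deg) = 0.939693
shear stress = 17598 * 0.939693 / (37 * 5.8476)
= 76.431 MPa

76.431


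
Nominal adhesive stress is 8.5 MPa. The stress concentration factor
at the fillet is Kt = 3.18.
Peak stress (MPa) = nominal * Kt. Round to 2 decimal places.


Peak = 8.5 * 3.18 = 27.03 MPa

27.03


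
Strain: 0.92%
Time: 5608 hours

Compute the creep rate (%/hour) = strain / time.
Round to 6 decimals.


Creep rate = 0.92 / 5608
= 0.000164 %/h

0.000164


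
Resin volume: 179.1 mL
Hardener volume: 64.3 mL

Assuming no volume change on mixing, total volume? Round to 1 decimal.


V_total = 179.1 + 64.3 = 243.4 mL

243.4


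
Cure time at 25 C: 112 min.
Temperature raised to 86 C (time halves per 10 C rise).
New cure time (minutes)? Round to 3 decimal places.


Acceleration factor = 2^(61/10) = 68.5935
New time = 112 / 68.5935 = 1.633 min

1.633


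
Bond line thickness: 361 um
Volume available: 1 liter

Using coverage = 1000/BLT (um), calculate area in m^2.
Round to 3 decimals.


1 L = 1e6 mm^3, thickness = 361 um = 0.361 mm
Area = 1e6 / 0.361 mm^2 = (1e6 / 0.361) / 1e6 m^2 = 1000 / 361 m^2
= 2.770 m^2

2.770


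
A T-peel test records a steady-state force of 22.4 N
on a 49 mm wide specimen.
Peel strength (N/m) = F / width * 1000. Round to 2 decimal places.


Peel strength = 22.4 / 49 * 1000
= 457.14 N/m

457.14


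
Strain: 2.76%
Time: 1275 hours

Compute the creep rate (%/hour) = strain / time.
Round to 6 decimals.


Creep rate = 2.76 / 1275
= 0.002165 %/h

0.002165


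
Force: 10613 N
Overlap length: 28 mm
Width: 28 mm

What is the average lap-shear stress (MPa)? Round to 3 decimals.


Average shear stress = F / (overlap * width)
= 10613 / (28 * 28)
= 13.537 MPa

13.537


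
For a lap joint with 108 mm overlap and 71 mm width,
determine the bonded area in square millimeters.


Area = 108 * 71 = 7668 mm^2

7668


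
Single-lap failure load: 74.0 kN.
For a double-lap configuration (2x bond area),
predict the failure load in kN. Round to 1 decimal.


Failure load = 74.0 * 2 = 148.0 kN

148.0


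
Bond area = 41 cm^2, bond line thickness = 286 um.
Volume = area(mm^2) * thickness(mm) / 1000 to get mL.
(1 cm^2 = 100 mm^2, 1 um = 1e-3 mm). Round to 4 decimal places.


area_mm2 = 41 * 100 = 4100
blt_mm = 286 * 1e-3 = 0.286
vol_mm3 = 4100 * 0.286 = 1172.6
vol_mL = 1172.6 / 1000 = 1.1726 mL

1.1726


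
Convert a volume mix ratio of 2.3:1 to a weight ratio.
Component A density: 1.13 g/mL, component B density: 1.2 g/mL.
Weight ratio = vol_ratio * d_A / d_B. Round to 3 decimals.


= 2.3 * 1.13 / 1.2 = 2.166

2.166


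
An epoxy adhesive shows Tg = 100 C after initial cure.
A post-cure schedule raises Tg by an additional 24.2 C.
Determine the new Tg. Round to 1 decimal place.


New Tg = 100 + 24.2
= 124.2 C

124.2


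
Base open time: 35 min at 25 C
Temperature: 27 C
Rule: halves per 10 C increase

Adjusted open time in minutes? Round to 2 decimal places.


Acceleration = 2^((27-25)/10) = 1.1487
Open time = 35 / 1.1487 = 30.47 min

30.47


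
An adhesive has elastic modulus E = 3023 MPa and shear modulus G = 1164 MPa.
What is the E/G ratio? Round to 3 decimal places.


E/G = 3023 / 1164 = 2.597

2.597


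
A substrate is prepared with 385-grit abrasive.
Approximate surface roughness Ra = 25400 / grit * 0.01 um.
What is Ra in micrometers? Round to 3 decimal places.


Ra = 25400 / 385 * 0.01 = 0.660 um

0.660


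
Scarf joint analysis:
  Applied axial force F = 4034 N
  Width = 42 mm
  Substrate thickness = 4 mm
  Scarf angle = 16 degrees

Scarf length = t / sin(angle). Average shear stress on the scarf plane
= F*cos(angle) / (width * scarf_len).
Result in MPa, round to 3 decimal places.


Scarf length = 4 / sin(16 deg) = 14.5118 mm
cos(16 deg) = 0.961262
Shear = 4034 * 0.961262 / (42 * 14.5118)
= 6.362 MPa

6.362


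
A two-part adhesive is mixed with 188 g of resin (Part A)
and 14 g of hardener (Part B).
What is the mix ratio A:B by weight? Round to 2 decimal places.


Mix ratio = mass_A / mass_B
= 188 / 14
= 13.43

13.43


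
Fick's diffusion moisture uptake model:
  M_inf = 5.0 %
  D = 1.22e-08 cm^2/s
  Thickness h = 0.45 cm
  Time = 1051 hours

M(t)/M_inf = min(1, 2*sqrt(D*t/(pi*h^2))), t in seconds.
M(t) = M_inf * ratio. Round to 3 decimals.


t_sec = 1051 * 3600 = 3783600
ratio = 2*sqrt(1.22e-08*3783600/(pi*0.45^2))
= min(1, 0.538735)
= 0.538735
M(t) = 5.0 * 0.538735 = 2.694 %

2.694


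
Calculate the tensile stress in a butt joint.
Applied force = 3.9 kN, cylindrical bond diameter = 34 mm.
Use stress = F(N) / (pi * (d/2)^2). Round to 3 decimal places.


A = pi * 17.0^2 = 907.9203 mm^2
sigma = 3900.0 / 907.9203 = 4.296 MPa

4.296


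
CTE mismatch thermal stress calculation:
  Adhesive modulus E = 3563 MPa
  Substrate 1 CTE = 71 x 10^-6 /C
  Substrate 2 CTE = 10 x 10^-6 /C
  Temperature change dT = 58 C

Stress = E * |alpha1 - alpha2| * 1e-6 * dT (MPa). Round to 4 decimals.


delta_alpha = |71 - 10| = 61 x 10^-6/C
Stress = 3563 * 61e-6 * 58
= 12.6059 MPa

12.6059


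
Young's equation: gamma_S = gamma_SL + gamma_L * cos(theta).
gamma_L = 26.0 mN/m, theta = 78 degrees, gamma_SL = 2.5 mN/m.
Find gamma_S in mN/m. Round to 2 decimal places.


cos(78 deg) = 0.207912
gamma_S = 2.5 + 26.0 * 0.207912
= 7.91 mN/m

7.91


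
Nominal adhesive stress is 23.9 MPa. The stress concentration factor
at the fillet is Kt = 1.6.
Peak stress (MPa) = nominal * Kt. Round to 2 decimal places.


Peak = 23.9 * 1.6 = 38.24 MPa

38.24


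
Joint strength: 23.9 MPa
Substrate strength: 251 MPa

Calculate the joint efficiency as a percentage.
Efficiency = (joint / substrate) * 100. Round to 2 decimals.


Efficiency = (23.9 / 251) * 100 = 9.52%

9.52


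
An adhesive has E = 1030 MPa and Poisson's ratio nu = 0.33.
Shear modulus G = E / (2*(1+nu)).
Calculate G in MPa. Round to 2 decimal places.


G = 1030 / (2*(1+0.33))
= 1030 / 2.66
= 387.22 MPa

387.22


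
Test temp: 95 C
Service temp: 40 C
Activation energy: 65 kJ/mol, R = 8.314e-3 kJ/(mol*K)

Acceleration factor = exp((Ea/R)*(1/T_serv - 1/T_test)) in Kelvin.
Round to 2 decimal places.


AF = exp((65/0.008314)*(1/313.15 - 1/368.15))
= 41.67

41.67


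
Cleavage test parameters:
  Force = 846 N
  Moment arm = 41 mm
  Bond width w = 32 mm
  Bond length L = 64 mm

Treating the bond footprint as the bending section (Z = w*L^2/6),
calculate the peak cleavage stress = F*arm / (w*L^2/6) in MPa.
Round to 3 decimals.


M = 846 * 41 = 34686 N*mm
Z = 32 * 64^2 / 6 = 131072 / 6 mm^3
sigma = M / Z = 6 * 34686 / 131072 = 208116 / 131072
= 1.588 MPa

1.588


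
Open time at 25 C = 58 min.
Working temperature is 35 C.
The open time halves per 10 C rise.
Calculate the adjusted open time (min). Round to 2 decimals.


factor = 2^((35 - 25) / 10) = 2.0000
ot = 58 / 2.0000 = 29.00 min

29.00


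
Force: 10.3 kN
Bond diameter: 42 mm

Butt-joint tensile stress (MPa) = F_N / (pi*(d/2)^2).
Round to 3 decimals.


F_N = 10.3 * 1000 = 10300.0 N
A = pi*(21.0)^2 = 1385.4424 mm^2
stress = 10300.0 / 1385.4424 = 7.434 MPa

7.434


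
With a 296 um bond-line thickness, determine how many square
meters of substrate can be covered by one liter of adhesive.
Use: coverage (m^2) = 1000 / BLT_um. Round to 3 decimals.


Coverage = 1000 / 296 = 3.378 m^2

3.378


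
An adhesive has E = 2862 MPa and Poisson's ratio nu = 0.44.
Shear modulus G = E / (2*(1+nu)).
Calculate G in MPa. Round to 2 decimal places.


G = 2862 / (2*(1+0.44))
= 2862 / 2.88
= 993.75 MPa

993.75


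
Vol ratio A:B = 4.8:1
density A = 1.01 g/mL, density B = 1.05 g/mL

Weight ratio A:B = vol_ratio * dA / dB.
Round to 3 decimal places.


Weight ratio = 4.8 * 1.01 / 1.05
= 4.617

4.617


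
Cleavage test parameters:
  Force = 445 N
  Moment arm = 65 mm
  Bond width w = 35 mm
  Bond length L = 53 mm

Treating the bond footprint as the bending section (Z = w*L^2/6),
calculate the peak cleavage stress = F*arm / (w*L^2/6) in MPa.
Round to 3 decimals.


M = 445 * 65 = 28925 N*mm
Z = 35 * 53^2 / 6 = 98315 / 6 mm^3
sigma = M / Z = 6 * 28925 / 98315 = 173550 / 98315
= 1.765 MPa

1.765


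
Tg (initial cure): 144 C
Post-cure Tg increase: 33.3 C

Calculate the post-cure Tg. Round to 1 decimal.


Post-cure Tg = 144 + 33.3 = 177.3 C

177.3


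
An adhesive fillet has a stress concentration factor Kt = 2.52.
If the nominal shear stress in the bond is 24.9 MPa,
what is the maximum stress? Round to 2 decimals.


Max stress = 24.9 * 2.52 = 62.75 MPa

62.75


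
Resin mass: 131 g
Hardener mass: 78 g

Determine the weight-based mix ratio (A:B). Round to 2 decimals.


Ratio = 131 / 78 = 1.68

1.68


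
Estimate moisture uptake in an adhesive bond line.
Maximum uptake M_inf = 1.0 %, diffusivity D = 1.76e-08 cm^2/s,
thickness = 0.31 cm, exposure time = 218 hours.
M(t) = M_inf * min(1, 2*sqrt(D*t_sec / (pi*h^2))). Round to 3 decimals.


Convert time: 218 h = 784800 s
ratio = min(1, 2*sqrt(1.76e-08*784800/(pi*0.31^2)))
= 0.427789
M(t) = 1.0 * 0.427789 = 0.428%

0.428


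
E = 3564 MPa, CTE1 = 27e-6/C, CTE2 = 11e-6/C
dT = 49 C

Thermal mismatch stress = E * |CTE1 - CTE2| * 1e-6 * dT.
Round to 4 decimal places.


= 3564 * 16e-6 * 49
= 2.7942 MPa

2.7942


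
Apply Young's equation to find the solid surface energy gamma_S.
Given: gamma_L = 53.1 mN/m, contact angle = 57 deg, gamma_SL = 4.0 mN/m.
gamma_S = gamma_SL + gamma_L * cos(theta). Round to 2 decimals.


theta_rad = 57 * pi/180 = 0.994838
gamma_S = 4.0 + 53.1 * cos(0.994838)
= 32.92 mN/m

32.92


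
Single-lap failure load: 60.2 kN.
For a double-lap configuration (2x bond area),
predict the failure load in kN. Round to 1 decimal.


Failure load = 60.2 * 2 = 120.4 kN

120.4


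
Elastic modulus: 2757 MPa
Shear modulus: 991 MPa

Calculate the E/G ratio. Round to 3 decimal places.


E / G = 2757 / 991 = 2.782

2.782


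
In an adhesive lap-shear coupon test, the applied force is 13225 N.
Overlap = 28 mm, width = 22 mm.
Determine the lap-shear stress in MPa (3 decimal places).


stress = F / (overlap * width)
= 13225 / (28 * 22)
= 21.469 MPa

21.469


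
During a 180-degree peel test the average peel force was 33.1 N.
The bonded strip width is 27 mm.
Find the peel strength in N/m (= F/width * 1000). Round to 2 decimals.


Peel strength = F/width * 1000
= 33.1 / 27 * 1000
= 1225.93 N/m

1225.93


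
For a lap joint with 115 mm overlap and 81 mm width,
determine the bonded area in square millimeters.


Area = 115 * 81 = 9315 mm^2

9315


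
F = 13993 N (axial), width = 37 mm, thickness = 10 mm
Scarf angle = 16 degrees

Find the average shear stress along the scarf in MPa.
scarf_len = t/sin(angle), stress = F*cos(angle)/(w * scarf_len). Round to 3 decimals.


scarf_len = 10/sin(16 deg) = 36.2796
cos(16 deg) = 0.961262
stress = 13993*0.961262/(37*36.2796) = 10.020 MPa

10.020


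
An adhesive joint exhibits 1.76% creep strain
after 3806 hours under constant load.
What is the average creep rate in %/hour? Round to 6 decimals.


Creep rate = strain / time
= 1.76 / 3806
= 0.000462 %/h

0.000462


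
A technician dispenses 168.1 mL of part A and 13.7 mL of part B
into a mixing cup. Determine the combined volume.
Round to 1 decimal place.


Combined volume = 168.1 + 13.7
= 181.8 mL

181.8


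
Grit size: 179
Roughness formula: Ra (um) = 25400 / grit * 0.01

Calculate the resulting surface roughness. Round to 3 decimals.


Ra = 25400 / 179 * 0.01
= 1.419 um

1.419


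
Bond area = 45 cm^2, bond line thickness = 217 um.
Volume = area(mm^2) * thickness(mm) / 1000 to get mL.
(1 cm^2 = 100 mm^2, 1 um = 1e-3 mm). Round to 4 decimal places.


area_mm2 = 45 * 100 = 4500
blt_mm = 217 * 1e-3 = 0.217
vol_mm3 = 4500 * 0.217 = 976.5
vol_mL = 976.5 / 1000 = 0.9765 mL

0.9765


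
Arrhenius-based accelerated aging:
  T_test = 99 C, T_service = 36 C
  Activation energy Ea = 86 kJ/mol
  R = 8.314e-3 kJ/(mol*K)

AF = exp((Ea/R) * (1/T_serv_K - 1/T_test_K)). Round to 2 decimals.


T_test_K = 372.15, T_serv_K = 309.15
AF = exp((86/8.314e-3) * (1/309.15 - 1/372.15))
= 288.37

288.37


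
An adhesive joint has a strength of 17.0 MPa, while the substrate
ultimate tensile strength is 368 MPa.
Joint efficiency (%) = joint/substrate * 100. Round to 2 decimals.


Efficiency = 17.0 / 368 * 100
= 4.62%

4.62


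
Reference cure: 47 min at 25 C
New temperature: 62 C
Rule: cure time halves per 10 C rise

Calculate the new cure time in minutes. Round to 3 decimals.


factor = 2^((62-25)/10) = 12.9960
t_new = 47 / 12.9960 = 3.616 min

3.616


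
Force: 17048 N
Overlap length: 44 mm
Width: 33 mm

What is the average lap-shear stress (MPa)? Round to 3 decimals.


Average shear stress = F / (overlap * width)
= 17048 / (44 * 33)
= 11.741 MPa

11.741


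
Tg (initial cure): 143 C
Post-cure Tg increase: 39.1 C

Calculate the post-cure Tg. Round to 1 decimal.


Post-cure Tg = 143 + 39.1 = 182.1 C

182.1


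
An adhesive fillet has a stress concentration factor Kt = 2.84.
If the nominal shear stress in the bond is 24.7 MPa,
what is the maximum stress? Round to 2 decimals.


Max stress = 24.7 * 2.84 = 70.15 MPa

70.15


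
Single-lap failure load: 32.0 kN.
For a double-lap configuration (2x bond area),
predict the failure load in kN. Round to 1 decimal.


Failure load = 32.0 * 2 = 64.0 kN

64.0


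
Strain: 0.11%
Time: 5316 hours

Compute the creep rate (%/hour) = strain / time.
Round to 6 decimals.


Creep rate = 0.11 / 5316
= 0.000021 %/h

0.000021


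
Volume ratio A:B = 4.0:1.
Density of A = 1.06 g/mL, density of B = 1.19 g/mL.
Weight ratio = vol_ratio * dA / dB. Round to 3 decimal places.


Wt ratio = 4.0 * 1.06 / 1.19
= 3.563

3.563


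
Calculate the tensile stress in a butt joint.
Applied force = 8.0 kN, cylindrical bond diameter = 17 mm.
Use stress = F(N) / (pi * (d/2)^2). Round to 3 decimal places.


A = pi * 8.5^2 = 226.9801 mm^2
sigma = 8000.0 / 226.9801 = 35.245 MPa

35.245


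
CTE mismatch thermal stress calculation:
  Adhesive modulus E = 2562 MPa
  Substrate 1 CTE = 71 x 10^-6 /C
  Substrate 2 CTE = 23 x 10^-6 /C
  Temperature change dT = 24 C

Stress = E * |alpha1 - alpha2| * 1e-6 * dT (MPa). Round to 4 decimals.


delta_alpha = |71 - 23| = 48 x 10^-6/C
Stress = 2562 * 48e-6 * 24
= 2.9514 MPa

2.9514


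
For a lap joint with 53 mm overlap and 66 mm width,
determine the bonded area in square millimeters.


Area = 53 * 66 = 3498 mm^2

3498


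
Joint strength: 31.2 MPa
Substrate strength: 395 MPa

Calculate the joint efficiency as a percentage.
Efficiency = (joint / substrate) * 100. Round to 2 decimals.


Efficiency = (31.2 / 395) * 100 = 7.90%

7.90


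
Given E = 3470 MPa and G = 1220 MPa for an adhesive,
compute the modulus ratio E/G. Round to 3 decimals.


E/G ratio = 3470 / 1220 = 2.844

2.844


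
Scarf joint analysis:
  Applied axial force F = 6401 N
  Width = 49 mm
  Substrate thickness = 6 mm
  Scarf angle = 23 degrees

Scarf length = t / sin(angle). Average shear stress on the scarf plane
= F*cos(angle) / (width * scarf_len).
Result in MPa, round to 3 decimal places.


Scarf length = 6 / sin(23 deg) = 15.3558 mm
cos(23 deg) = 0.920505
Shear = 6401 * 0.920505 / (49 * 15.3558)
= 7.831 MPa

7.831


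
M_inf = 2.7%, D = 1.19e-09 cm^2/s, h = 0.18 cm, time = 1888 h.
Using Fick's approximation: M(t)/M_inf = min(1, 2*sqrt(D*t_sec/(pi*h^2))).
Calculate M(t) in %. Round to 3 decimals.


t = 6796800 s
ratio = min(1, 2*sqrt(1.19e-09*6796800/(pi*0.0324)))
= 0.563778
M(t) = 2.7 * 0.563778 = 1.522%

1.522


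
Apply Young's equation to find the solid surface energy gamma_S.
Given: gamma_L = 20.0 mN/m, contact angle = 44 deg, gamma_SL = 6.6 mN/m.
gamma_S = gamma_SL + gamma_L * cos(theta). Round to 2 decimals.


theta_rad = 44 * pi/180 = 0.767945
gamma_S = 6.6 + 20.0 * cos(0.767945)
= 20.99 mN/m

20.99
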